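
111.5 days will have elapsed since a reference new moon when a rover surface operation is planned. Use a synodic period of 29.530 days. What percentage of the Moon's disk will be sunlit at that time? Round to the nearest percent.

42%

111.5/29.530 = 3.776 lunations, so 3 complete cycles and 22.91 d into the next.
Elongation θ = 360° × 22.91/29.530 ≈ 279.3°.
cos 279.3° = 0.162, so f = (1 − 0.162)/2 = 0.419, so 42%.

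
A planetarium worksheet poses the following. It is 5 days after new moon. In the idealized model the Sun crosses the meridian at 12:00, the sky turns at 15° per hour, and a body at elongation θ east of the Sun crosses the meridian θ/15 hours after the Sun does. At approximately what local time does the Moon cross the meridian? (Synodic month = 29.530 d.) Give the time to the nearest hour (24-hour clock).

16:00

The Moon has covered 5/29.530 of its cycle, so θ ≈ 360° × 5/29.530 = 61.0°.
The Moon trails the Sun by θ/15 = 61.0/15 ≈ 4.06 hours.
12:00 + 4.06 h ≈ 16:04 → 16:00 to the nearest hour.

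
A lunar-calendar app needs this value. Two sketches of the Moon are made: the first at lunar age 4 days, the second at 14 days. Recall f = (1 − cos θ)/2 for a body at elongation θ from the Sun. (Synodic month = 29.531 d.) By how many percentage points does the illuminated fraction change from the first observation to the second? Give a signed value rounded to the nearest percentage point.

θ₁ = 360° × 4/29.531 = 48.8°, f₁ = (1 − cos θ₁)/2 = 0.170.
θ₂ = 360° × 14/29.531 = 170.7°, f₂ = (1 − cos θ₂)/2 = 0.993.
Change = f₂ − f₁ = +0.823 → +82 percentage points.

+82 pp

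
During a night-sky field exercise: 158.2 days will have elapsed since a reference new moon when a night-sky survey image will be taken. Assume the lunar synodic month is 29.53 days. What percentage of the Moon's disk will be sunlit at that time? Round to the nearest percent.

Reduce mod P: 158.2 − 5×29.53 = 10.55 d into the current lunation.
Elongation θ = 360° × 10.55/29.53 ≈ 128.6°.
cos 128.6° = (-0.624), so f = (1 − (-0.624))/2 = 0.812, so 81%.

81%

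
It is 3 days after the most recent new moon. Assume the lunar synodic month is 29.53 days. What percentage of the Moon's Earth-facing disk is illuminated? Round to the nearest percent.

10%

Phase angle: θ = 360°·(3 d)/(29.53 d) = 36.6°.
cos 36.6° = 0.803, so f = (1 − 0.803)/2 = 0.098, so 10%.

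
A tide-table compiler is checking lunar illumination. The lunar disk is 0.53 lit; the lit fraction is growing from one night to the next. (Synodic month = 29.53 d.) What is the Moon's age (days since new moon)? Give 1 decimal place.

Invert f = (1 − cos θ)/2 to get cos θ = 1 − 2(0.53) = -0.060, hence θ₀ = arccos -0.060 = 93.4°.
Before full moon the principal value applies: θ = 93.4°.
Age = 29.53 × 93.4°/360° ≈ 7.66 days.

7.7 days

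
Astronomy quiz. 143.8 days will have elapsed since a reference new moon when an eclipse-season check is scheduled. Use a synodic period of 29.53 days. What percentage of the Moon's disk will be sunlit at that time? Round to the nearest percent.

16%

143.8 d spans 4 complete synodic months (4 × 29.53 = 118.12 d) plus 25.68 d.
Elongation θ = 360° × 25.68/29.53 ≈ 313.1°.
With cos θ = 0.683, the lit fraction is (1 − 0.683)/2 ≈ 0.159, so 16%.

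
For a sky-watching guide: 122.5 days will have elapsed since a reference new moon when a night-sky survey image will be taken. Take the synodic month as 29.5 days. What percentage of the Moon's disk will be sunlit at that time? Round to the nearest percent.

Reduce mod P: 122.5 − 4×29.5 = 4.50 d into the current lunation.
Elongation θ = 360° × 4.50/29.5 ≈ 54.9°.
With cos θ = 0.575, the lit fraction is (1 − 0.575)/2 ≈ 0.213, so 21%.

21%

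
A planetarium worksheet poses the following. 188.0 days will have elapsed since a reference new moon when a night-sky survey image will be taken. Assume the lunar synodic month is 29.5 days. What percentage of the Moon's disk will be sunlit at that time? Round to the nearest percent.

85%

Reduce mod P: 188.0 − 6×29.5 = 11.00 d into the current lunation.
Elongation θ = 360° × 11.00/29.5 ≈ 134.2°.
Illuminated fraction = (1 − cos 134.2°)/2 = (1 − (-0.698))/2 ≈ 0.849, so 85%.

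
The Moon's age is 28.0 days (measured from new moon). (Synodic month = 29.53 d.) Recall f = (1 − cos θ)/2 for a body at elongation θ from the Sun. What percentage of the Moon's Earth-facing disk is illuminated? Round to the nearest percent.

3%

Elongation θ = 360° × 28.0/29.53 ≈ 341.3°.
cos 341.3° = 0.947, so f = (1 − 0.947)/2 = 0.026, so 3%.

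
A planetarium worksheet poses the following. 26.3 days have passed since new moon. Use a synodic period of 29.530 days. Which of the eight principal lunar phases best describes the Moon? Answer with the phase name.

waning crescent

At 26.3/29.530 of the cycle, θ ≈ 321° — the waning crescent range.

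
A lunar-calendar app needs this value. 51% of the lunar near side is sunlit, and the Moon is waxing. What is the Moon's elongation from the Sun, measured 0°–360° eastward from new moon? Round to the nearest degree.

91°

From f = (1 − cos θ)/2: cos θ = 1 − 2×0.51 = -0.020; arccos → 91.1°.
The Moon is waxing (0°–180°), so θ = 91.1° directly.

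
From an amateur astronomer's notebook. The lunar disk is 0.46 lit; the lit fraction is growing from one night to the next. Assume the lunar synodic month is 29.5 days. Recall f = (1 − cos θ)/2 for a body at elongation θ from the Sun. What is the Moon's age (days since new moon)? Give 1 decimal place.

Invert f = (1 − cos θ)/2 to get cos θ = 1 − 2(0.46) = 0.080, hence θ₀ = arccos 0.080 = 85.4°.
Waxing ⇒ before full, so θ = 85.4°.
At 360°/29.5 d per day, 85.4° corresponds to 7.00 days.

7.0 days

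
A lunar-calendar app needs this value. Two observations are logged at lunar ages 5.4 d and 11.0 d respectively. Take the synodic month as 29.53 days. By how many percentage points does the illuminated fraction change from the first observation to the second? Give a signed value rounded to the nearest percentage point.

+55 pp

First observation: θ = 360°·5.4/29.53 = 65.8°, so f = 0.295.
Second observation: θ = 134.1°, f = 0.848.
Δf = 0.848 − 0.295 = +0.553, i.e. +55 pp.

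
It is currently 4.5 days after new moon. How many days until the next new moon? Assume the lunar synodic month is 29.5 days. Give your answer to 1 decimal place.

25.0 days

The next new moon completes the synodic month: 29.5 − 4.5 = 25.000 days.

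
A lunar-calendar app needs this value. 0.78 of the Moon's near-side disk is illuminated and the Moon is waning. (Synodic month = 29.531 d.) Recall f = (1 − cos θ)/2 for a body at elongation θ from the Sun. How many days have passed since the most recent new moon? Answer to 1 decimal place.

19.4 days

From f = (1 − cos θ)/2: cos θ = 1 − 2×0.78 = -0.560; arccos → 124.1°.
Waning ⇒ past full, so θ = 360° − 124.1° = 235.9°.
At 360°/29.531 d per day, 235.9° corresponds to 19.35 days.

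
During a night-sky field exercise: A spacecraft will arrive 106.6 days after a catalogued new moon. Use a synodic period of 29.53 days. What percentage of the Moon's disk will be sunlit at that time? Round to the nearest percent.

89%

106.6 d spans 3 complete synodic months (3 × 29.53 = 88.59 d) plus 18.01 d.
The Moon has covered 18.01/29.53 of its cycle, so θ ≈ 360° × 18.01/29.53 = 219.6°.
Illuminated fraction = (1 − cos 219.6°)/2 = (1 − (-0.771))/2 ≈ 0.885, so 89%.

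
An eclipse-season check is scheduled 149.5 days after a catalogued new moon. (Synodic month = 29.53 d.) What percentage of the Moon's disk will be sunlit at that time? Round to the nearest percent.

4%

149.5/29.53 = 5.063 lunations, so 5 complete cycles and 1.85 d into the next.
The Moon has covered 1.85/29.53 of its cycle, so θ ≈ 360° × 1.85/29.53 = 22.6°.
With cos θ = 0.924, the lit fraction is (1 − 0.924)/2 ≈ 0.038, so 4%.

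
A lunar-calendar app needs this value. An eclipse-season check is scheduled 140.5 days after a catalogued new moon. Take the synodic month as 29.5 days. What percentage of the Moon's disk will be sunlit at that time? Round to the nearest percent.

46%

140.5 d spans 4 complete synodic months (4 × 29.5 = 118.00 d) plus 22.50 d.
The Moon has covered 22.50/29.5 of its cycle, so θ ≈ 360° × 22.50/29.5 = 274.6°.
cos 274.6° = 0.080, so f = (1 − 0.080)/2 = 0.460, so 46%.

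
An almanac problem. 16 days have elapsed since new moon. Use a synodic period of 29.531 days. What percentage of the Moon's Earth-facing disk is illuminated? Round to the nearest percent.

Elongation θ = 360° × 16/29.531 ≈ 195.0°.
With cos θ = (-0.966), the lit fraction is (1 − (-0.966))/2 ≈ 0.983, so 98%.

98%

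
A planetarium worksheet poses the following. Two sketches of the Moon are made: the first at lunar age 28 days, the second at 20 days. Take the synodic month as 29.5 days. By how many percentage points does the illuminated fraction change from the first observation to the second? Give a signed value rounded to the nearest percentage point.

θ₁ = 360° × 28/29.5 = 341.7°, f₁ = (1 − cos θ₁)/2 = 0.025.
θ₂ = 360° × 20/29.5 = 244.1°, f₂ = (1 − cos θ₂)/2 = 0.719.
Change = f₂ − f₁ = +0.693 → +69 percentage points.

+69 percentage points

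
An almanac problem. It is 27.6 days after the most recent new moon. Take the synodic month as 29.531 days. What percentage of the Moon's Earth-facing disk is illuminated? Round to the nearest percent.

4%

The Moon has covered 27.6/29.531 of its cycle, so θ ≈ 360° × 27.6/29.531 = 336.5°.
Illuminated fraction = (1 − cos 336.5°)/2 = (1 − 0.917)/2 ≈ 0.042, so 4%.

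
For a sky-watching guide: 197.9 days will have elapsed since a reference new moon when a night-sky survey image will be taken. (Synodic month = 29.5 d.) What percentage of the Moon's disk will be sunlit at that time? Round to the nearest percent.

63%

Reduce mod P: 197.9 − 6×29.5 = 20.90 d into the current lunation.
Elongation θ = 360° × 20.90/29.5 ≈ 255.1°.
cos 255.1° = (-0.258), so f = (1 − (-0.258))/2 = 0.629, so 63%.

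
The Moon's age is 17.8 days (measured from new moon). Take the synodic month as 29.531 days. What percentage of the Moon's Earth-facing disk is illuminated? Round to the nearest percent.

Phase angle: θ = 360°·(17.8 d)/(29.531 d) = 217.0°.
Illuminated fraction = (1 − cos 217.0°)/2 = (1 − (-0.799))/2 ≈ 0.899, so 90%.

90%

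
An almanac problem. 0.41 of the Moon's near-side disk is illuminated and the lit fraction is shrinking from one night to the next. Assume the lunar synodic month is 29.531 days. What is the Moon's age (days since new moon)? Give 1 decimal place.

From f = (1 − cos θ)/2: cos θ = 1 − 2×0.41 = 0.180; arccos → 79.6°.
A waning Moon lies in 180°–360°, so θ = 360° − 79.6° = 280.4°.
That fraction of the synodic month is 280.4/360 × 29.531 d ≈ 23.00 d.

23.0 days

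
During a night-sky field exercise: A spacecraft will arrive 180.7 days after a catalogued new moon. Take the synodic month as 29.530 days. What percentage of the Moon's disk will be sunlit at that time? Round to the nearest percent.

180.7/29.530 = 6.119 lunations, so 6 complete cycles and 3.52 d into the next.
Phase angle: θ = 360°·(3.52 d)/(29.530 d) = 42.9°.
Illuminated fraction = (1 − cos 42.9°)/2 = (1 − 0.732)/2 ≈ 0.134, so 13%.

13%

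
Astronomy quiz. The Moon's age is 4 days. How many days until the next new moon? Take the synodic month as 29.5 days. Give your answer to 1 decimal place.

25.5 days

The next new moon completes the synodic month: 29.5 − 4 = 25.500 days.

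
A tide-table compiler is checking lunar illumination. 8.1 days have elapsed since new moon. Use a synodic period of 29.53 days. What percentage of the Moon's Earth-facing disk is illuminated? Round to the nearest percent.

The Moon has covered 8.1/29.53 of its cycle, so θ ≈ 360° × 8.1/29.53 = 98.7°.
With cos θ = (-0.152), the lit fraction is (1 − (-0.152))/2 ≈ 0.576, so 58%.

58%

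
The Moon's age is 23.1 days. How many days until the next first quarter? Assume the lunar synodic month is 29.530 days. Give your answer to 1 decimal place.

13.8 days

First quarter is 0.25 of the way through the cycle: age 0.25 × 29.530 = 7.383 d.
This lunation's first quarter (7.383 d) has passed, so add one period: 36.913 − 23.1 = 13.812 days.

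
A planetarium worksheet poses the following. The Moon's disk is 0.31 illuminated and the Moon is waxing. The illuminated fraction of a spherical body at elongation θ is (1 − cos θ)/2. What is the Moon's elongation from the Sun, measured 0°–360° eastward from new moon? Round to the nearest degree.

68°

cos θ = 1 − 2f = 0.380, giving a principal value of 67.7°.
The Moon is waxing (0°–180°), so θ = 67.7° directly.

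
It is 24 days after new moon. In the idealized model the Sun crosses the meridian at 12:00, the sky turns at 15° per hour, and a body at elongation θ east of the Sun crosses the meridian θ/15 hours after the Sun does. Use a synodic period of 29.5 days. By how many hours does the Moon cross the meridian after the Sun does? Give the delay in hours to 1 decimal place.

19.5 h

Elongation θ = 360° × 24/29.5 ≈ 292.9°.
At 15° of sky rotation per hour, 292.9° corresponds to a 19.53 h lag.
So the Moon crosses the meridian 19.53 h after the Sun.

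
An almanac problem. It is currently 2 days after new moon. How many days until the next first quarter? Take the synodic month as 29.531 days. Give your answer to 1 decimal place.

First quarter is 0.25 of the way through the cycle: age 0.25 × 29.531 = 7.383 d.
That is 7.383 − 2 = 5.383 days ahead.

5.4 days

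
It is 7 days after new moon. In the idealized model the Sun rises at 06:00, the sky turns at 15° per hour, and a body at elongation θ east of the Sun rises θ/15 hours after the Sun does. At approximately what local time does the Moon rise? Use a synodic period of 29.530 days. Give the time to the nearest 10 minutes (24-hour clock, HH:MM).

Phase angle: θ = 360°·(7 d)/(29.530 d) = 85.3°.
The Moon trails the Sun by θ/15 = 85.3/15 ≈ 5.69 hours.
06:00 + 5.689 h ≈ 11:41 → 11:40 to the nearest ten minutes.

11:40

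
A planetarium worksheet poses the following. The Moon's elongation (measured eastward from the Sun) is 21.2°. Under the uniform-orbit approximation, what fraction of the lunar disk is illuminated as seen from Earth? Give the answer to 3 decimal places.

cos 21.2° = 0.932, so f = (1 − 0.932)/2 = 0.034.

0.034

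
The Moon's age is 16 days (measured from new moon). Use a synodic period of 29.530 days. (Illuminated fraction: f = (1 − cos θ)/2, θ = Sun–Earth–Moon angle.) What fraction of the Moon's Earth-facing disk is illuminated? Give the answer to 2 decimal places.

0.98

Phase angle: θ = 360°·(16 d)/(29.530 d) = 195.1°.
Illuminated fraction = (1 − cos 195.1°)/2 = (1 − (-0.966))/2 ≈ 0.983.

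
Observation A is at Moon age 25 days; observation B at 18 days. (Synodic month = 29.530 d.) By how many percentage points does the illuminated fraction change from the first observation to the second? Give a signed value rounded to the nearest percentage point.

First observation: θ = 360°·25/29.530 = 304.8°, so f = 0.215.
Second observation: θ = 219.4°, f = 0.886.
Δf = 0.886 − 0.215 = +0.671, i.e. +67 pp.

+67 pp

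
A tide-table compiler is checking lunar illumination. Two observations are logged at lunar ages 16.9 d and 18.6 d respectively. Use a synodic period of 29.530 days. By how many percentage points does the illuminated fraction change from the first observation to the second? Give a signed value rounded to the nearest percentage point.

-11 pp

First observation: θ = 360°·16.9/29.530 = 206.0°, so f = 0.949.
Second observation: θ = 226.8°, f = 0.843.
Δf = 0.843 − 0.949 = -0.107, i.e. -11 pp.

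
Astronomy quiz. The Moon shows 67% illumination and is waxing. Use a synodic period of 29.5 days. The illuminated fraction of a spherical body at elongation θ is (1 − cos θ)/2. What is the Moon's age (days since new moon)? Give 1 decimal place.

Invert f = (1 − cos θ)/2 to get cos θ = 1 − 2(0.67) = -0.340, hence θ₀ = arccos -0.340 = 109.9°.
The Moon is waxing (0°–180°), so θ = 109.9° directly.
That fraction of the synodic month is 109.9/360 × 29.5 d ≈ 9.00 d.

9.0 days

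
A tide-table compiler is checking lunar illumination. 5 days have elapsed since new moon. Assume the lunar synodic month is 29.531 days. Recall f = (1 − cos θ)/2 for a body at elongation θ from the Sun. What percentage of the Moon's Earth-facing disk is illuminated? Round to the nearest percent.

The Moon has covered 5/29.531 of its cycle, so θ ≈ 360° × 5/29.531 = 61.0°.
Illuminated fraction = (1 − cos 61.0°)/2 = (1 − 0.486)/2 ≈ 0.257, so 26%.

26%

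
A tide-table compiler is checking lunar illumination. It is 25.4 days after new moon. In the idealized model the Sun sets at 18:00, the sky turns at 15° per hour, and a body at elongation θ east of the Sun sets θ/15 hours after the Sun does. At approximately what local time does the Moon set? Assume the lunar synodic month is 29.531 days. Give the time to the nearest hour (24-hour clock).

15:00

Elongation θ = 360° × 25.4/29.531 ≈ 309.6°.
The Moon trails the Sun by θ/15 = 309.6/15 ≈ 20.64 hours.
18:00 + 20.64 h ≈ 14:39 → 15:00 to the nearest hour.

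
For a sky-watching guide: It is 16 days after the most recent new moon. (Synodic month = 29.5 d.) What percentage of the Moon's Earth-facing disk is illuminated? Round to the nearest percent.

98%

Elongation θ = 360° × 16/29.5 ≈ 195.3°.
Illuminated fraction = (1 − cos 195.3°)/2 = (1 − (-0.965))/2 ≈ 0.982, so 98%.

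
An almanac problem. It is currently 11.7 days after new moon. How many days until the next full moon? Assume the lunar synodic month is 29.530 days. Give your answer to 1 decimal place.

Full moon occurs at elongation 180°, i.e. at age 29.530 × 180/360 = 14.765 d.
So 3.065 days remain (14.765 − 11.7).

3.1 days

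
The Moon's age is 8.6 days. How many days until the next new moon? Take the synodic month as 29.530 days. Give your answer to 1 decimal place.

20.9 days

The next new moon completes the synodic month: 29.530 − 8.6 = 20.930 days.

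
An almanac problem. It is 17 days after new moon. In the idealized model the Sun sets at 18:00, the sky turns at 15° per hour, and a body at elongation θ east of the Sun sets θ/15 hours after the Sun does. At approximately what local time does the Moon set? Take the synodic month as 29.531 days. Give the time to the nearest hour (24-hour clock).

08:00

The Moon has covered 17/29.531 of its cycle, so θ ≈ 360° × 17/29.531 = 207.2°.
At 15° of sky rotation per hour, 207.2° corresponds to a 13.82 h lag.
18:00 + 13.82 h ≈ 07:49 → 08:00 to the nearest hour.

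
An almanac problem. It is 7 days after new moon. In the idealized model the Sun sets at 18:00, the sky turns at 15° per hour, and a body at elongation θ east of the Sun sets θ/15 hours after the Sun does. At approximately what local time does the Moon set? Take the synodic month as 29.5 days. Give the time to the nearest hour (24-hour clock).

Phase angle: θ = 360°·(7 d)/(29.5 d) = 85.4°.
Delay after the Sun = 85.4° / (15°/h) ≈ 5.69 h.
18:00 + 5.69 h ≈ 23:42 → 00:00 to the nearest hour.

00:00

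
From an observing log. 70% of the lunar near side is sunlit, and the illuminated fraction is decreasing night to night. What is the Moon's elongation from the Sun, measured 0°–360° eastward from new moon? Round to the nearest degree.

cos θ = 1 − 2f = -0.400, giving a principal value of 113.6°.
Since the Moon is past full (waning), take the reflex angle: θ = 360° − 113.6° = 246.4°.

246°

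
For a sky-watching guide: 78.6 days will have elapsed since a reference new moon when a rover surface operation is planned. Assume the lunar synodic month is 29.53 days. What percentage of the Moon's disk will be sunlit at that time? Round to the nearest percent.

78.6 d spans 2 complete synodic months (2 × 29.53 = 59.06 d) plus 19.54 d.
Phase angle: θ = 360°·(19.54 d)/(29.53 d) = 238.2°.
Illuminated fraction = (1 − cos 238.2°)/2 = (1 − (-0.527))/2 ≈ 0.763, so 76%.

76%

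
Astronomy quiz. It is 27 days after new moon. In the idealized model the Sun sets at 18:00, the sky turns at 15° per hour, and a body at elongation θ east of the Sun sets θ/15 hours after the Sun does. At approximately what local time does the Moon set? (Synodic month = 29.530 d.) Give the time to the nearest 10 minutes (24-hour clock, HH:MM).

The Moon has covered 27/29.530 of its cycle, so θ ≈ 360° × 27/29.530 = 329.2°.
At 15° of sky rotation per hour, 329.2° corresponds to a 21.94 h lag.
18:00 + 21.944 h ≈ 15:57 → 16:00 to the nearest ten minutes.

16:00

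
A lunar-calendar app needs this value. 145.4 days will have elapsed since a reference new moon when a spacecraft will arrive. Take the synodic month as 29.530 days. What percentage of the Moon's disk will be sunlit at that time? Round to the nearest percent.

Reduce mod P: 145.4 − 4×29.530 = 27.28 d into the current lunation.
Phase angle: θ = 360°·(27.28 d)/(29.530 d) = 332.6°.
Illuminated fraction = (1 − cos 332.6°)/2 = (1 − 0.888)/2 ≈ 0.056, so 6%.

6%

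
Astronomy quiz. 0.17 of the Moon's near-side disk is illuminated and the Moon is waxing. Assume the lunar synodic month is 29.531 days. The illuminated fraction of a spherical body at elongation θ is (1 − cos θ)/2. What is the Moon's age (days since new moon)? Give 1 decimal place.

4.0 days

From f = (1 − cos θ)/2: cos θ = 1 − 2×0.17 = 0.660; arccos → 48.7°.
Waxing ⇒ before full, so θ = 48.7°.
Age = 29.531 × 48.7°/360° ≈ 3.99 days.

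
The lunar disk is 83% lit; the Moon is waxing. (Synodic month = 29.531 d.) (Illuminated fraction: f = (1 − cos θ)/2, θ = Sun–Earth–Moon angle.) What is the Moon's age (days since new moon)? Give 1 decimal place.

10.8 days

Invert f = (1 − cos θ)/2 to get cos θ = 1 − 2(0.83) = -0.660, hence θ₀ = arccos -0.660 = 131.3°.
Before full moon the principal value applies: θ = 131.3°.
That fraction of the synodic month is 131.3/360 × 29.531 d ≈ 10.77 d.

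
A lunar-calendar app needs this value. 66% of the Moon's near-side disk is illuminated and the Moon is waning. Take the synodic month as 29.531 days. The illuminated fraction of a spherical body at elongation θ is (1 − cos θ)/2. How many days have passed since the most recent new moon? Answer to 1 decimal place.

20.6 days

Invert f = (1 − cos θ)/2 to get cos θ = 1 − 2(0.66) = -0.320, hence θ₀ = arccos -0.320 = 108.7°.
Since the Moon is past full (waning), take the reflex angle: θ = 360° − 108.7° = 251.3°.
At 360°/29.531 d per day, 251.3° corresponds to 20.62 days.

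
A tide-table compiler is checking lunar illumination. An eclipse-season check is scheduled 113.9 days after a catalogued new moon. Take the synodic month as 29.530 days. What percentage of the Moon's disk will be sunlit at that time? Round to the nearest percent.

19%

Reduce mod P: 113.9 − 3×29.530 = 25.31 d into the current lunation.
Elongation θ = 360° × 25.31/29.530 ≈ 308.6°.
cos 308.6° = 0.623, so f = (1 − 0.623)/2 = 0.188, so 19%.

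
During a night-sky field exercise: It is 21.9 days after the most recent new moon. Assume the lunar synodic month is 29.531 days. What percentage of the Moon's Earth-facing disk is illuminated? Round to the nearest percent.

53%

Elongation θ = 360° × 21.9/29.531 ≈ 267.0°.
Illuminated fraction = (1 − cos 267.0°)/2 = (1 − (-0.053))/2 ≈ 0.526, so 53%.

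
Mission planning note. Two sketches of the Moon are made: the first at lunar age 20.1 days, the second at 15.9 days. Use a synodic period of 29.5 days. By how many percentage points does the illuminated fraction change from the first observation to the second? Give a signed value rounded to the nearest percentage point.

θ₁ = 360° × 20.1/29.5 = 245.3°, f₁ = (1 − cos θ₁)/2 = 0.709.
θ₂ = 360° × 15.9/29.5 = 194.0°, f₂ = (1 − cos θ₂)/2 = 0.985.
Change = f₂ − f₁ = +0.276 → +28 percentage points.

+28 pp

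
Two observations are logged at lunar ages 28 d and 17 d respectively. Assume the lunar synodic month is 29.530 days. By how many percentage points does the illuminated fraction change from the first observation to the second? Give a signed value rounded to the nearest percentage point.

+92 percentage points

θ₁ = 360° × 28/29.530 = 341.3°, f₁ = (1 − cos θ₁)/2 = 0.026.
θ₂ = 360° × 17/29.530 = 207.2°, f₂ = (1 − cos θ₂)/2 = 0.945.
Change = f₂ − f₁ = +0.918 → +92 percentage points.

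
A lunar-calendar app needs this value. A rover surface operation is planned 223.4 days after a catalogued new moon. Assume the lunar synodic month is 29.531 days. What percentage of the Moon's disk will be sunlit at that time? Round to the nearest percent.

223.4 d spans 7 complete synodic months (7 × 29.531 = 206.72 d) plus 16.68 d.
Phase angle: θ = 360°·(16.68 d)/(29.531 d) = 203.4°.
Illuminated fraction = (1 − cos 203.4°)/2 = (1 − (-0.918))/2 ≈ 0.959, so 96%.

96%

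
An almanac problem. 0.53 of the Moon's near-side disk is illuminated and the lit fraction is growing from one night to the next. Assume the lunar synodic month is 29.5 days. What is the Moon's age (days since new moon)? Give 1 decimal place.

7.7 days

Invert f = (1 − cos θ)/2 to get cos θ = 1 − 2(0.53) = -0.060, hence θ₀ = arccos -0.060 = 93.4°.
The Moon is waxing (0°–180°), so θ = 93.4° directly.
At 360°/29.5 d per day, 93.4° corresponds to 7.66 days.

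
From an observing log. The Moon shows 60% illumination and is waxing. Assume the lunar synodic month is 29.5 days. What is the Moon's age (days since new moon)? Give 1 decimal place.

8.3 days

cos θ = 1 − 2f = -0.200, giving a principal value of 101.5°.
Before full moon the principal value applies: θ = 101.5°.
At 360°/29.5 d per day, 101.5° corresponds to 8.32 days.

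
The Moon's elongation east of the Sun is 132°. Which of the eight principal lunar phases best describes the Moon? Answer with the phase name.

The waxing gibbous sector spans roughly 112°–158°; 132° falls inside it.

waxing gibbous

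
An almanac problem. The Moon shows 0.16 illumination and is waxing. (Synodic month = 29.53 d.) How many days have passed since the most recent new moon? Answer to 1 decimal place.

From f = (1 − cos θ)/2: cos θ = 1 − 2×0.16 = 0.680; arccos → 47.2°.
Before full moon the principal value applies: θ = 47.2°.
Age = 29.53 × 47.2°/360° ≈ 3.87 days.

3.9 days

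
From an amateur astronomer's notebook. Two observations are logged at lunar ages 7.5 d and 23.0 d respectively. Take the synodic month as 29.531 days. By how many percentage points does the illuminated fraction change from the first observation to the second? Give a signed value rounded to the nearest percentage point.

-10 percentage points

θ₁ = 360° × 7.5/29.531 = 91.4°, f₁ = (1 − cos θ₁)/2 = 0.512.
θ₂ = 360° × 23.0/29.531 = 280.4°, f₂ = (1 − cos θ₂)/2 = 0.410.
Change = f₂ − f₁ = -0.103 → -10 percentage points.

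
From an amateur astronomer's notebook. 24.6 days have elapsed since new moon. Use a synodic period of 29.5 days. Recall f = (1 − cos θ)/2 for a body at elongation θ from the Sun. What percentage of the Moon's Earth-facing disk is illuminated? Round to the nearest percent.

The Moon has covered 24.6/29.5 of its cycle, so θ ≈ 360° × 24.6/29.5 = 300.2°.
cos 300.2° = 0.503, so f = (1 − 0.503)/2 = 0.248, so 25%.

25%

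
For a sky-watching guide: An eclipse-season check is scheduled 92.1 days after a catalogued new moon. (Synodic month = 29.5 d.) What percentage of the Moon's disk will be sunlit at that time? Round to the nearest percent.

92.1 d spans 3 complete synodic months (3 × 29.5 = 88.50 d) plus 3.60 d.
Elongation θ = 360° × 3.60/29.5 ≈ 43.9°.
With cos θ = 0.720, the lit fraction is (1 − 0.720)/2 ≈ 0.140, so 14%.

14%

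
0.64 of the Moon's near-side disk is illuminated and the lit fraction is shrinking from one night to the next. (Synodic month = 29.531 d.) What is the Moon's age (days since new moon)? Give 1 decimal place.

cos θ = 1 − 2f = -0.280, giving a principal value of 106.3°.
Waning ⇒ past full, so θ = 360° − 106.3° = 253.7°.
Age = 29.531 × 253.7°/360° ≈ 20.81 days.

20.8 days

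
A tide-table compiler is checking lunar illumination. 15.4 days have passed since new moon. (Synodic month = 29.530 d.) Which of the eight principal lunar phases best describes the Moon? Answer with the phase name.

At 15.4/29.530 of the cycle, θ ≈ 188° — the full moon range.

full moon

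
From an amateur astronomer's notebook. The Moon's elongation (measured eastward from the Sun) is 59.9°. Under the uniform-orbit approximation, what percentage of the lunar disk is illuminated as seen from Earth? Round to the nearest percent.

25%

Half-versine of 59.9°: (1 − 0.502)/2 = 0.249, i.e. 25%.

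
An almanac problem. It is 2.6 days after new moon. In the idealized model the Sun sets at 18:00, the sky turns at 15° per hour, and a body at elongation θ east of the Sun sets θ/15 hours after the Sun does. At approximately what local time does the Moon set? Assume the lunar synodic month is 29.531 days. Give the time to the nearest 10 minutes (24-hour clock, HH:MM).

20:10

The Moon has covered 2.6/29.531 of its cycle, so θ ≈ 360° × 2.6/29.531 = 31.7°.
Delay after the Sun = 31.7° / (15°/h) ≈ 2.11 h.
18:00 + 2.113 h ≈ 20:07 → 20:10 to the nearest ten minutes.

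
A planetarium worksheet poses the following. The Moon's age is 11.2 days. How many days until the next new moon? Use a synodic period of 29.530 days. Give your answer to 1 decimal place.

18.3 days

One full lunation from the last new moon is 29.530 d; remaining = 29.530 − 11.2 = 18.330 d.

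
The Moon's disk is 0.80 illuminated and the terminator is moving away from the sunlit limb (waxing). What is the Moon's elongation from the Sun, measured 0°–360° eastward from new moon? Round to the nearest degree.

127°

cos θ = 1 − 2f = -0.600, giving a principal value of 126.9°.
Before full moon the principal value applies: θ = 126.9°.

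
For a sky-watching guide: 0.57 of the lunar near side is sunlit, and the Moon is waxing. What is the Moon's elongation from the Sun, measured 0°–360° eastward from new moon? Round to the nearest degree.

From f = (1 − cos θ)/2: cos θ = 1 − 2×0.57 = -0.140; arccos → 98.0°.
Before full moon the principal value applies: θ = 98.0°.

98°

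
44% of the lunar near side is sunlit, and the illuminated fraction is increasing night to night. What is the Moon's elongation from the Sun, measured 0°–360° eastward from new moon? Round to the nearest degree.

cos θ = 1 − 2f = 0.120, giving a principal value of 83.1°.
The Moon is waxing (0°–180°), so θ = 83.1° directly.

83°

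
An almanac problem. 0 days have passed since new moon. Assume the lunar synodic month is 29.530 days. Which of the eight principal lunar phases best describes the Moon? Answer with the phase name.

At 0/29.530 of the cycle, θ ≈ 0° — the new moon range.

new moon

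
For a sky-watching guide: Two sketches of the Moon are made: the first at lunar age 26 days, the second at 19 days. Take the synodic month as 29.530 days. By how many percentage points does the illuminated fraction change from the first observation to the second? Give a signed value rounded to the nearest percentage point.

+68 percentage points

First observation: θ = 360°·26/29.530 = 317.0°, so f = 0.135.
Second observation: θ = 231.6°, f = 0.810.
Δf = 0.810 − 0.135 = +0.676, i.e. +68 pp.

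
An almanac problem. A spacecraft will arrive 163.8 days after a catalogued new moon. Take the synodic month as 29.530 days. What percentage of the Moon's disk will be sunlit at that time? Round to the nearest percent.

163.8/29.530 = 5.547 lunations, so 5 complete cycles and 16.15 d into the next.
The Moon has covered 16.15/29.530 of its cycle, so θ ≈ 360° × 16.15/29.530 = 196.9°.
With cos θ = (-0.957), the lit fraction is (1 − (-0.957))/2 ≈ 0.978, so 98%.

98%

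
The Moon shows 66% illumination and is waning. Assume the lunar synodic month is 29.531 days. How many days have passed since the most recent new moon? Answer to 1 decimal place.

20.6 days

From f = (1 − cos θ)/2: cos θ = 1 − 2×0.66 = -0.320; arccos → 108.7°.
Waning ⇒ past full, so θ = 360° − 108.7° = 251.3°.
Age = 29.531 × 251.3°/360° ≈ 20.62 days.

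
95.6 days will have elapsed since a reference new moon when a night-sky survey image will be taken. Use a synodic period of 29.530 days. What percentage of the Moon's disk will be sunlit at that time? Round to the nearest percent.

95.6/29.530 = 3.237 lunations, so 3 complete cycles and 7.01 d into the next.
Phase angle: θ = 360°·(7.01 d)/(29.530 d) = 85.5°.
With cos θ = 0.079, the lit fraction is (1 − 0.079)/2 ≈ 0.460, so 46%.

46%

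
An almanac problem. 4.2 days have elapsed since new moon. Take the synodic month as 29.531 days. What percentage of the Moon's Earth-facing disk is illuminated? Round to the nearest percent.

Elongation θ = 360° × 4.2/29.531 ≈ 51.2°.
cos 51.2° = 0.627, so f = (1 − 0.627)/2 = 0.187, so 19%.

19%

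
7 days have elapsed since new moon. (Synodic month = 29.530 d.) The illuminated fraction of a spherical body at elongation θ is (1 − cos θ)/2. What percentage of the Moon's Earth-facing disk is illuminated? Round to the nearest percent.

Phase angle: θ = 360°·(7 d)/(29.530 d) = 85.3°.
With cos θ = 0.081, the lit fraction is (1 − 0.081)/2 ≈ 0.459, so 46%.

46%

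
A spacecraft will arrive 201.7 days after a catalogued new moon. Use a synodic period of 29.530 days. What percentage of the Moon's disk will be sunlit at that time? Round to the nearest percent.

26%

201.7/29.530 = 6.830 lunations, so 6 complete cycles and 24.52 d into the next.
Elongation θ = 360° × 24.52/29.530 ≈ 298.9°.
Illuminated fraction = (1 − cos 298.9°)/2 = (1 − 0.484)/2 ≈ 0.258, so 26%.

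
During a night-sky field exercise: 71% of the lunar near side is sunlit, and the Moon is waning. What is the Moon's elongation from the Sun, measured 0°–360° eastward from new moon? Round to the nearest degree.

cos θ = 1 − 2f = -0.420, giving a principal value of 114.8°.
A waning Moon lies in 180°–360°, so θ = 360° − 114.8° = 245.2°.

245°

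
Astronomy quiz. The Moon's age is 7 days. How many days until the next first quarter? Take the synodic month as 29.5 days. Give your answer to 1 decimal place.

0.4 days

First quarter occurs at elongation 90°, i.e. at age 29.5 × 90/360 = 7.375 d.
So 0.375 days remain (7.375 − 7).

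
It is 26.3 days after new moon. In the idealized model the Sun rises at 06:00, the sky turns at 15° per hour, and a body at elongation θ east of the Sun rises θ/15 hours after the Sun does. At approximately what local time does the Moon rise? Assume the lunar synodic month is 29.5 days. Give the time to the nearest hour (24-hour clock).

03:00

Elongation θ = 360° × 26.3/29.5 ≈ 320.9°.
Delay after the Sun = 320.9° / (15°/h) ≈ 21.40 h.
06:00 + 21.40 h ≈ 03:24 → 03:00 to the nearest hour.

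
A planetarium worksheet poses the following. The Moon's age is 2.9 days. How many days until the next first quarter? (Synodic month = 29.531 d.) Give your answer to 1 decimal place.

First quarter is 0.25 of the way through the cycle: age 0.25 × 29.531 = 7.383 d.
That is 7.383 − 2.9 = 4.483 days ahead.

4.5 days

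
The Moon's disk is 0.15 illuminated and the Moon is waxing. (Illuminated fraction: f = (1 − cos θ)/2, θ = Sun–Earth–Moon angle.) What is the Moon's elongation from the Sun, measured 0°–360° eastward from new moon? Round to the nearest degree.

Invert f = (1 − cos θ)/2 to get cos θ = 1 − 2(0.15) = 0.700, hence θ₀ = arccos 0.700 = 45.6°.
Waxing ⇒ before full, so θ = 45.6°.

46°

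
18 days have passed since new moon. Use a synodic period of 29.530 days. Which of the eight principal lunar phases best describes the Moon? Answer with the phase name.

waning gibbous

At 18/29.530 of the cycle, θ ≈ 219° — the waning gibbous range.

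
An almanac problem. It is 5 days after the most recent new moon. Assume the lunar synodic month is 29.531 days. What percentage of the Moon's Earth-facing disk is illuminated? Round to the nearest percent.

Phase angle: θ = 360°·(5 d)/(29.531 d) = 61.0°.
With cos θ = 0.486, the lit fraction is (1 − 0.486)/2 ≈ 0.257, so 26%.

26%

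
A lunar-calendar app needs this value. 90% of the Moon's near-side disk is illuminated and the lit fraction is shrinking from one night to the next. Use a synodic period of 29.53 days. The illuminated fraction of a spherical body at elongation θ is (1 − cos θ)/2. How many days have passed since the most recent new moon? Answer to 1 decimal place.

From f = (1 − cos θ)/2: cos θ = 1 − 2×0.90 = -0.800; arccos → 143.1°.
Since the Moon is past full (waning), take the reflex angle: θ = 360° − 143.1° = 216.9°.
That fraction of the synodic month is 216.9/360 × 29.53 d ≈ 17.79 d.

17.8 days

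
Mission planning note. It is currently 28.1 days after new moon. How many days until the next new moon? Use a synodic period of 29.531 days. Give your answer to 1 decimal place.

The next new moon completes the synodic month: 29.531 − 28.1 = 1.431 days.

1.4 days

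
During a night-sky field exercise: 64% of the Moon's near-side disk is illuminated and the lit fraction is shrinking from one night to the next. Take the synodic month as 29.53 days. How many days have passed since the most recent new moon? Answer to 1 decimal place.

20.8 days

cos θ = 1 − 2f = -0.280, giving a principal value of 106.3°.
A waning Moon lies in 180°–360°, so θ = 360° − 106.3° = 253.7°.
Age = 29.53 × 253.7°/360° ≈ 20.81 days.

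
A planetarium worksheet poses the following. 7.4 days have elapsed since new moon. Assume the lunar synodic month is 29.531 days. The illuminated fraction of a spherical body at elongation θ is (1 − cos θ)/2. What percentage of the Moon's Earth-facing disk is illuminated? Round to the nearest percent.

50%

Phase angle: θ = 360°·(7.4 d)/(29.531 d) = 90.2°.
cos 90.2° = (-0.004), so f = (1 − (-0.004))/2 = 0.502, so 50%.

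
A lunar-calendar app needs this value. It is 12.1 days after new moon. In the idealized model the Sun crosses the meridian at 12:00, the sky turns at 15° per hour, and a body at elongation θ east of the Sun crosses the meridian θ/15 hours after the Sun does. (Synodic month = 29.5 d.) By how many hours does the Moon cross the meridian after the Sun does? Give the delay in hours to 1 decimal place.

Phase angle: θ = 360°·(12.1 d)/(29.5 d) = 147.7°.
Delay after the Sun = 147.7° / (15°/h) ≈ 9.84 h.
So the Moon crosses the meridian 9.84 h after the Sun.

9.8 h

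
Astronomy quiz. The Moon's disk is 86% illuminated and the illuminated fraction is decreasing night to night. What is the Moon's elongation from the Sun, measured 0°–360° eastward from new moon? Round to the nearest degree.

224°

Invert f = (1 − cos θ)/2 to get cos θ = 1 − 2(0.86) = -0.720, hence θ₀ = arccos -0.720 = 136.1°.
Since the Moon is past full (waning), take the reflex angle: θ = 360° − 136.1° = 223.9°.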